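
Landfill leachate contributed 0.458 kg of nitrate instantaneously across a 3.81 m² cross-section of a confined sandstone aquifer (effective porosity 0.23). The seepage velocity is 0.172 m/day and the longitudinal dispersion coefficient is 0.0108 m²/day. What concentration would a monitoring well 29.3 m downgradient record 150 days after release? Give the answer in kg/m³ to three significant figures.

For an instantaneous plane source, C(x,t) = M/(n_e·A·√(4πDt)) · exp(−(x−vt)²/(4Dt)), with n_e·A the pore (flow) area.
Plume center vt = 0.172 × 150 = 25.8 m, so the well at 29.3 m is 3.5 m downgradient of the peak.
√(4πDt) = 4.512 m, giving peak height M/(n_e·A·√(4πDt)) = 0.458/(0.23 × 3.81 × 4.512) = 0.1158 kg/m³.
(x−vt)²/(4Dt) = (3.5)²/(4 × 0.0108 × 150) = 1.890; exp(−1.890) = 0.1511.
C = 0.1158 × 0.1511 = 0.0175 kg/m³.

0.0175 kg/m³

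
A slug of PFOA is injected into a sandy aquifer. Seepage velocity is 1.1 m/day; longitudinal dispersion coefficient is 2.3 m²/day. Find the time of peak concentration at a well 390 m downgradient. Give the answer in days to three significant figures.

353 days

For the 1D instantaneous-source solution, setting ∂C/∂t = 0 at fixed x gives v²t² + 2Dt − x² = 0, so t = (√(D² + v²x²) − D)/v².
√(D² + v²x²) = √(2.3² + 1.1² × 390²) = 429.0; v² = 1.21.
t = (429.0 − 2.3)/1.21 = 353 days (vs. the pure-advection estimate x/v = 355 d).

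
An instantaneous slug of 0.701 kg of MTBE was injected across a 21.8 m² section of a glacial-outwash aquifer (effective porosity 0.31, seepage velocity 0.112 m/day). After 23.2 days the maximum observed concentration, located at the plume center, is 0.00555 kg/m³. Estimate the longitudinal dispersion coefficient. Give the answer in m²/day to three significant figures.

At the plume center C_max = M/(n_e·A·√(4πDt)), so D = M²/(4πt·(n_e·A·C_max)²).
n_e·A·C_max = 0.31 × 21.8 × 0.00555 = 0.03751 kg/m.
D = 0.701²/(4π × 23.2 × 0.03751²) = 1.20 m²/day.

1.20 m²/day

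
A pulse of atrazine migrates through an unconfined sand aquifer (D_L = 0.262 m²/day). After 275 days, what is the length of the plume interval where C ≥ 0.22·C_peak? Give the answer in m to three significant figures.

41.8 m

The plume is Gaussian with σ = √(2Dt) = √(2 × 0.262 × 275) = 12.00 m.
C/C_peak = exp(−Δx²/(2σ²)) = 0.22 ⇒ Δx = σ·√(−2 ln 0.22) = 12.00 × 1.740 = 20.88 m.
Width = 2Δx = 41.8 m.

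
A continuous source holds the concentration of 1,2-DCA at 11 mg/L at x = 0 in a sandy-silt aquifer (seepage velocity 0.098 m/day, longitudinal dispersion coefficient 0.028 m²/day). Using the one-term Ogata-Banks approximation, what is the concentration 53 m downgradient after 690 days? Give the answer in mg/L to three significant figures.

10.9 mg/L

For a continuous step input, C/C₀ ≈ ½·erfc((x−vt)/(2√(Dt))).
vt = 0.098 × 690 = 67.62 m and 2√(Dt) = 2√(0.028 × 690) = 8.791 m.
Argument (x−vt)/(2√(Dt)) = (53 − 67.62)/8.791 = -1.663; ½·erfc(-1.663) = 0.9907.
C = 11 × 0.9907 = 10.9 mg/L.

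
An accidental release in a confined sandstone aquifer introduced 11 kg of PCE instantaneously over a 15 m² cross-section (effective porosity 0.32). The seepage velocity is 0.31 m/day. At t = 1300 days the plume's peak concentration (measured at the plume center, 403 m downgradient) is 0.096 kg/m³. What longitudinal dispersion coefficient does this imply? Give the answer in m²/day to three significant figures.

0.0349 m²/day

At the plume center C_max = M/(n_e·A·√(4πDt)), so D = M²/(4πt·(n_e·A·C_max)²).
n_e·A·C_max = 0.32 × 15 × 0.096 = 0.4608 kg/m.
D = 11²/(4π × 1300 × 0.4608²) = 0.0349 m²/day.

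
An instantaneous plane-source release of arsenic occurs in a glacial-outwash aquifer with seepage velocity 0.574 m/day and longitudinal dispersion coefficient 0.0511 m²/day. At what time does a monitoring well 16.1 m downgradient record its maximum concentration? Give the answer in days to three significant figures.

For the 1D instantaneous-source solution, setting ∂C/∂t = 0 at fixed x gives v²t² + 2Dt − x² = 0, so t = (√(D² + v²x²) − D)/v².
√(D² + v²x²) = √(0.0511² + 0.574² × 16.1²) = 9.242; v² = 0.329476.
t = (9.242 − 0.0511)/0.329476 = 27.9 days (vs. the pure-advection estimate x/v = 28.0 d).

27.9 days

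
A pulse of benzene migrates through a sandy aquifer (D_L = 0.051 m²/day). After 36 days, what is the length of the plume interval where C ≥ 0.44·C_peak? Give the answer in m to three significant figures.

The plume is Gaussian with σ = √(2Dt) = √(2 × 0.051 × 36) = 1.916 m.
C/C_peak = exp(−Δx²/(2σ²)) = 0.44 ⇒ Δx = σ·√(−2 ln 0.44) = 1.916 × 1.281 = 2.454 m.
Width = 2Δx = 4.91 m.

4.91 m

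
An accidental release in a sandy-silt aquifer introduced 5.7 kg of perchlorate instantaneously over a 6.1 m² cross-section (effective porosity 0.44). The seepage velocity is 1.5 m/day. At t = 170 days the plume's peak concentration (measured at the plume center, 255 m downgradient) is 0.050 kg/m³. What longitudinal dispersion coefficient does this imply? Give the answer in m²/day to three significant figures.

0.844 m²/day

At the plume center C_max = M/(n_e·A·√(4πDt)), so D = M²/(4πt·(n_e·A·C_max)²).
n_e·A·C_max = 0.44 × 6.1 × 0.050 = 0.1342 kg/m.
D = 5.7²/(4π × 170 × 0.1342²) = 0.844 m²/day.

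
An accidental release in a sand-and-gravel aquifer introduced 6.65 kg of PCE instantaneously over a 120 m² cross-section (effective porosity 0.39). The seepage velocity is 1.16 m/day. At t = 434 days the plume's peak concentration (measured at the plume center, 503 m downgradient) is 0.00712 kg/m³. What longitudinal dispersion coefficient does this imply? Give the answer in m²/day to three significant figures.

0.0730 m²/day

At the plume center C_max = M/(n_e·A·√(4πDt)), so D = M²/(4πt·(n_e·A·C_max)²).
n_e·A·C_max = 0.39 × 120 × 0.00712 = 0.3332 kg/m.
D = 6.65²/(4π × 434 × 0.3332²) = 0.0730 m²/day.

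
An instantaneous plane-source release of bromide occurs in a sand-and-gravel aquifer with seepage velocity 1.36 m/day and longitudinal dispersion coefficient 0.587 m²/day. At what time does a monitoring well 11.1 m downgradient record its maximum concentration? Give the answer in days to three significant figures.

7.85 days

For the 1D instantaneous-source solution, setting ∂C/∂t = 0 at fixed x gives v²t² + 2Dt − x² = 0, so t = (√(D² + v²x²) − D)/v².
√(D² + v²x²) = √(0.587² + 1.36² × 11.1²) = 15.11; v² = 1.8496.
t = (15.11 − 0.587)/1.8496 = 7.85 days (vs. the pure-advection estimate x/v = 8.16 d).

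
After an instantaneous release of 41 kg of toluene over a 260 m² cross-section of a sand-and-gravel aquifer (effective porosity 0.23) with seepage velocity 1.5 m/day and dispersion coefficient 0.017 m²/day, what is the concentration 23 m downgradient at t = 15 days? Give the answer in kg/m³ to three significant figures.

0.300 kg/m³

For an instantaneous plane source, C(x,t) = M/(n_e·A·√(4πDt)) · exp(−(x−vt)²/(4Dt)), with n_e·A the pore (flow) area.
Plume center vt = 1.5 × 15 = 22.5 m, so the well at 23 m is 0.5 m downgradient of the peak.
√(4πDt) = 1.790 m, giving peak height M/(n_e·A·√(4πDt)) = 41/(0.23 × 260 × 1.790) = 0.3830 kg/m³.
(x−vt)²/(4Dt) = (0.5)²/(4 × 0.017 × 15) = 0.2451; exp(−0.2451) = 0.7826.
C = 0.3830 × 0.7826 = 0.300 kg/m³.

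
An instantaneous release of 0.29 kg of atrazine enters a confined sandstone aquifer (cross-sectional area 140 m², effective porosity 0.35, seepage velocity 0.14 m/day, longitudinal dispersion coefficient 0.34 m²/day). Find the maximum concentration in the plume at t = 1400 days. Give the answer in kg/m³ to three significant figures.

The peak of an instantaneous 1D plume sits at x = vt; there the Gaussian factor is 1 and C_max = M/(n_e·A·√(4πDt)), where n_e·A is the pore area the mass is dissolved in.
√(4πDt) = √(4π × 0.34 × 1400) = 77.34 m, so C_max = 0.29/(0.35 × 140 × 77.34) = 7.65e-05 kg/m³.

7.65e-05 kg/m³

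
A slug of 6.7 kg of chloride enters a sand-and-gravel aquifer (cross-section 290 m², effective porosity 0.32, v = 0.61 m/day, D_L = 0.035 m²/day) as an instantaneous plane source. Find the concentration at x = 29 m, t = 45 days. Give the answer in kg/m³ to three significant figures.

For an instantaneous plane source, C(x,t) = M/(n_e·A·√(4πDt)) · exp(−(x−vt)²/(4Dt)), with n_e·A the pore (flow) area.
Plume center vt = 0.61 × 45 = 27.45 m, so the well at 29 m is 1.55 m downgradient of the peak.
√(4πDt) = 4.449 m, giving peak height M/(n_e·A·√(4πDt)) = 6.7/(0.32 × 290 × 4.449) = 0.01623 kg/m³.
(x−vt)²/(4Dt) = (1.55)²/(4 × 0.035 × 45) = 0.3813; exp(−0.3813) = 0.6830.
C = 0.01623 × 0.6830 = 0.0111 kg/m³.

0.0111 kg/m³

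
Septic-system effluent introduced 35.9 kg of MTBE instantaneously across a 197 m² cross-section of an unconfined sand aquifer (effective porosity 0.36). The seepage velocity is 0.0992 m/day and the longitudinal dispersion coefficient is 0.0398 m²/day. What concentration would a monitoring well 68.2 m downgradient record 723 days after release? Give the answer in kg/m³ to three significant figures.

For an instantaneous plane source, C(x,t) = M/(n_e·A·√(4πDt)) · exp(−(x−vt)²/(4Dt)), with n_e·A the pore (flow) area.
Plume center vt = 0.0992 × 723 = 71.7216 m, so the well at 68.2 m is 3.5216 m upgradient of the peak.
√(4πDt) = 19.02 m, giving peak height M/(n_e·A·√(4πDt)) = 35.9/(0.36 × 197 × 19.02) = 0.02661 kg/m³.
(x−vt)²/(4Dt) = (-3.5216)²/(4 × 0.0398 × 723) = 0.1077; exp(−0.1077) = 0.8979.
C = 0.02661 × 0.8979 = 0.0239 kg/m³.

0.0239 kg/m³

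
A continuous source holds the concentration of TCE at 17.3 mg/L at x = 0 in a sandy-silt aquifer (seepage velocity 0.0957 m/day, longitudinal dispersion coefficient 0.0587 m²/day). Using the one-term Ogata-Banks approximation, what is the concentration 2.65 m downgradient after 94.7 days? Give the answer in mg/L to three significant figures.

For a continuous step input, C/C₀ ≈ ½·erfc((x−vt)/(2√(Dt))).
vt = 0.0957 × 94.7 = 9.06279 m and 2√(Dt) = 2√(0.0587 × 94.7) = 4.715 m.
Argument (x−vt)/(2√(Dt)) = (2.65 − 9.06279)/4.715 = -1.360; ½·erfc(-1.360) = 0.9728.
C = 17.3 × 0.9728 = 16.8 mg/L.

16.8 mg/L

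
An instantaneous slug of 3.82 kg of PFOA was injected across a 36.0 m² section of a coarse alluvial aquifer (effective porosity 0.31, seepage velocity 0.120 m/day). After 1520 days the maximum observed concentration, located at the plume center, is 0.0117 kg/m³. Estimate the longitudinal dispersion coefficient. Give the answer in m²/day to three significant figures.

At the plume center C_max = M/(n_e·A·√(4πDt)), so D = M²/(4πt·(n_e·A·C_max)²).
n_e·A·C_max = 0.31 × 36.0 × 0.0117 = 0.1306 kg/m.
D = 3.82²/(4π × 1520 × 0.1306²) = 0.0448 m²/day.

0.0448 m²/day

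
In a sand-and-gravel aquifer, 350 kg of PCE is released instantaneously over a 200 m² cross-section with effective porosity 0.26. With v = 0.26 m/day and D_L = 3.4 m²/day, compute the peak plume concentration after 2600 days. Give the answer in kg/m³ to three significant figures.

The peak of an instantaneous 1D plume sits at x = vt; there the Gaussian factor is 1 and C_max = M/(n_e·A·√(4πDt)), where n_e·A is the pore area the mass is dissolved in.
√(4πDt) = √(4π × 3.4 × 2600) = 333.3 m, so C_max = 350/(0.26 × 200 × 333.3) = 0.0202 kg/m³.

0.0202 kg/m³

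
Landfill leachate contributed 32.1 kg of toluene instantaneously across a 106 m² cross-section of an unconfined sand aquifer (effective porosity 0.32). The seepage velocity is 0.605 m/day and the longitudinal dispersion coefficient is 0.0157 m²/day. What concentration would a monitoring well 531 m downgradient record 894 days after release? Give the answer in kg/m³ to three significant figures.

For an instantaneous plane source, C(x,t) = M/(n_e·A·√(4πDt)) · exp(−(x−vt)²/(4Dt)), with n_e·A the pore (flow) area.
Plume center vt = 0.605 × 894 = 540.87 m, so the well at 531 m is 9.87 m upgradient of the peak.
√(4πDt) = 13.28 m, giving peak height M/(n_e·A·√(4πDt)) = 32.1/(0.32 × 106 × 13.28) = 0.07126 kg/m³.
(x−vt)²/(4Dt) = (-9.87)²/(4 × 0.0157 × 894) = 1.735; exp(−1.735) = 0.1764.
C = 0.07126 × 0.1764 = 0.0126 kg/m³.

0.0126 kg/m³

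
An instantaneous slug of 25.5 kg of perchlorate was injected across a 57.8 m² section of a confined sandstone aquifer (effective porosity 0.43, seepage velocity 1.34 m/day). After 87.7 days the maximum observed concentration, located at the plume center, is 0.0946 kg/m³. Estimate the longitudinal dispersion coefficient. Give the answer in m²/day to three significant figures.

0.107 m²/day

At the plume center C_max = M/(n_e·A·√(4πDt)), so D = M²/(4πt·(n_e·A·C_max)²).
n_e·A·C_max = 0.43 × 57.8 × 0.0946 = 2.351 kg/m.
D = 25.5²/(4π × 87.7 × 2.351²) = 0.107 m²/day.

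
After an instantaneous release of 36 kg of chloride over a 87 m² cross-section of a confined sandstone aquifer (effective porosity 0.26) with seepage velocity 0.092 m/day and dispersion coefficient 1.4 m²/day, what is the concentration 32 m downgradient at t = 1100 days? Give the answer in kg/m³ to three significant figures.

0.00526 kg/m³

For an instantaneous plane source, C(x,t) = M/(n_e·A·√(4πDt)) · exp(−(x−vt)²/(4Dt)), with n_e·A the pore (flow) area.
Plume center vt = 0.092 × 1100 = 101.2 m, so the well at 32 m is 69.2 m upgradient of the peak.
√(4πDt) = 139.1 m, giving peak height M/(n_e·A·√(4πDt)) = 36/(0.26 × 87 × 139.1) = 0.01144 kg/m³.
(x−vt)²/(4Dt) = (-69.2)²/(4 × 1.4 × 1100) = 0.7774; exp(−0.7774) = 0.4596.
C = 0.01144 × 0.4596 = 0.00526 kg/m³.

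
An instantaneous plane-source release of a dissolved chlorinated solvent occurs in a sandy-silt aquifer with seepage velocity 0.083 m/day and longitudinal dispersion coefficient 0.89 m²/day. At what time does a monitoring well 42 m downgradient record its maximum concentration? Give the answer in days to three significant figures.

For the 1D instantaneous-source solution, setting ∂C/∂t = 0 at fixed x gives v²t² + 2Dt − x² = 0, so t = (√(D² + v²x²) − D)/v².
√(D² + v²x²) = √(0.89² + 0.083² × 42²) = 3.598; v² = 0.006889.
t = (3.598 − 0.89)/0.006889 = 393 days (vs. the pure-advection estimate x/v = 506 d).

393 days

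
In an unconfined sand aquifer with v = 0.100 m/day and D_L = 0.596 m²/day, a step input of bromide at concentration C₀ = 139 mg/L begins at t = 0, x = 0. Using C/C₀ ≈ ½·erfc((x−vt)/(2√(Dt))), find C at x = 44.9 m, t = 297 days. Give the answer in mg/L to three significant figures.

For a continuous step input, C/C₀ ≈ ½·erfc((x−vt)/(2√(Dt))).
vt = 0.100 × 297 = 29.7 m and 2√(Dt) = 2√(0.596 × 297) = 26.61 m.
Argument (x−vt)/(2√(Dt)) = (44.9 − 29.7)/26.61 = 0.5712; ½·erfc(0.5712) = 0.2096.
C = 139 × 0.2096 = 29.1 mg/L.

29.1 mg/L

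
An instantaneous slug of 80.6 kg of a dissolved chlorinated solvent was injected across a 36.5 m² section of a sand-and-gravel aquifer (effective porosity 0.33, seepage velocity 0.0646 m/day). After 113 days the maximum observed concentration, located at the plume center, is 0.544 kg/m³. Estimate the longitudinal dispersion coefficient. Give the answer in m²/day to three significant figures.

0.107 m²/day

At the plume center C_max = M/(n_e·A·√(4πDt)), so D = M²/(4πt·(n_e·A·C_max)²).
n_e·A·C_max = 0.33 × 36.5 × 0.544 = 6.552 kg/m.
D = 80.6²/(4π × 113 × 6.552²) = 0.107 m²/day.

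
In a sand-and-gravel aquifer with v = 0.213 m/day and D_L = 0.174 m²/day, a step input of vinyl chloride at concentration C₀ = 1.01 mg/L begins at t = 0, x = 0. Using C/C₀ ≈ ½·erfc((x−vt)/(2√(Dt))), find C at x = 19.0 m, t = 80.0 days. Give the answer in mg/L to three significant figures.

0.359 mg/L

For a continuous step input, C/C₀ ≈ ½·erfc((x−vt)/(2√(Dt))).
vt = 0.213 × 80.0 = 17.04 m and 2√(Dt) = 2√(0.174 × 80.0) = 7.462 m.
Argument (x−vt)/(2√(Dt)) = (19.0 − 17.04)/7.462 = 0.2627; ½·erfc(0.2627) = 0.3551.
C = 1.01 × 0.3551 = 0.359 mg/L.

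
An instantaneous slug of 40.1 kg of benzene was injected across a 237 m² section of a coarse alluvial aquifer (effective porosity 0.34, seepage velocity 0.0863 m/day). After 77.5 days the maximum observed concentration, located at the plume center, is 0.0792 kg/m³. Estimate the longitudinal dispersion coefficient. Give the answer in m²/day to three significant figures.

0.0405 m²/day

At the plume center C_max = M/(n_e·A·√(4πDt)), so D = M²/(4πt·(n_e·A·C_max)²).
n_e·A·C_max = 0.34 × 237 × 0.0792 = 6.382 kg/m.
D = 40.1²/(4π × 77.5 × 6.382²) = 0.0405 m²/day.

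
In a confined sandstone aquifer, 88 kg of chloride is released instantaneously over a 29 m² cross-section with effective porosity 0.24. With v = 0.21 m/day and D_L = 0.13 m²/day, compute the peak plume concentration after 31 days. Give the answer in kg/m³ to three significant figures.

The peak of an instantaneous 1D plume sits at x = vt; there the Gaussian factor is 1 and C_max = M/(n_e·A·√(4πDt)), where n_e·A is the pore area the mass is dissolved in.
√(4πDt) = √(4π × 0.13 × 31) = 7.116 m, so C_max = 88/(0.24 × 29 × 7.116) = 1.78 kg/m³.

1.78 kg/m³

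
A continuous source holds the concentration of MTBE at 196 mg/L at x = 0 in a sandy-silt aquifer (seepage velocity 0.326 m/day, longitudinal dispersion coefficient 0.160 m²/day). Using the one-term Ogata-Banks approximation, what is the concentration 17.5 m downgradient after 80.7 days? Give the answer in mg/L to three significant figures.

For a continuous step input, C/C₀ ≈ ½·erfc((x−vt)/(2√(Dt))).
vt = 0.326 × 80.7 = 26.3082 m and 2√(Dt) = 2√(0.160 × 80.7) = 7.187 m.
Argument (x−vt)/(2√(Dt)) = (17.5 − 26.3082)/7.187 = -1.226; ½·erfc(-1.226) = 0.9585.
C = 196 × 0.9585 = 188 mg/L.

188 mg/L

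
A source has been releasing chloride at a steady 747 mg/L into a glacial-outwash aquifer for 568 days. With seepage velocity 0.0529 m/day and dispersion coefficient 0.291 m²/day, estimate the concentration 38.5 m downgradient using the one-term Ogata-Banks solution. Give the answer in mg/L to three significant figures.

For a continuous step input, C/C₀ ≈ ½·erfc((x−vt)/(2√(Dt))).
vt = 0.0529 × 568 = 30.0472 m and 2√(Dt) = 2√(0.291 × 568) = 25.71 m.
Argument (x−vt)/(2√(Dt)) = (38.5 − 30.0472)/25.71 = 0.3288; ½·erfc(0.3288) = 0.3210.
C = 747 × 0.3210 = 240 mg/L.

240 mg/L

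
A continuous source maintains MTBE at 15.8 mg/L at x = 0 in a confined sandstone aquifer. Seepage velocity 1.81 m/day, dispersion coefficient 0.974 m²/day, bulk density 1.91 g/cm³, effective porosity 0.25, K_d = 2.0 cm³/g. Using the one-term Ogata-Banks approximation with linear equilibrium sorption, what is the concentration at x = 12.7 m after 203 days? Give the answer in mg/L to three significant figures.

15.4 mg/L

Retardation factor R = 1 + ρ_b·K_d/n = 1 + 1.91 × 2.0/0.25 = 16.28.
Sorption retards both mechanisms: v_R = v/R = 0.1112 m/day, D_R = D/R = 0.05983 m²/day.
v_R·t = 0.1112 × 203 = 22.5736 m; 2√(D_R t) = 6.970 m; argument = (12.7 − 22.5736)/6.970 = -1.417.
C = C₀ × ½·erfc(-1.417) = 15.8 × 0.9775 = 15.4 mg/L.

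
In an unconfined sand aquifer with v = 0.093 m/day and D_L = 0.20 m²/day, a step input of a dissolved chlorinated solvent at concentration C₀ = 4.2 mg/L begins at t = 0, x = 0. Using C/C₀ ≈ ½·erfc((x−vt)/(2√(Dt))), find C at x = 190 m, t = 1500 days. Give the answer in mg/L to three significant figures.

For a continuous step input, C/C₀ ≈ ½·erfc((x−vt)/(2√(Dt))).
vt = 0.093 × 1500 = 139.5 m and 2√(Dt) = 2√(0.20 × 1500) = 34.64 m.
Argument (x−vt)/(2√(Dt)) = (190 − 139.5)/34.64 = 1.458; ½·erfc(1.458) = 0.01961.
C = 4.2 × 0.01961 = 0.0824 mg/L.

0.0824 mg/L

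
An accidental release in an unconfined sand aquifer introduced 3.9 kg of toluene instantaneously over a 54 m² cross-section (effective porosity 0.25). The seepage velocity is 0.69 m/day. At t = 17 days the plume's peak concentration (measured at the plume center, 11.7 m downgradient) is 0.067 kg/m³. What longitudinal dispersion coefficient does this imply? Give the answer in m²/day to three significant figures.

At the plume center C_max = M/(n_e·A·√(4πDt)), so D = M²/(4πt·(n_e·A·C_max)²).
n_e·A·C_max = 0.25 × 54 × 0.067 = 0.9045 kg/m.
D = 3.9²/(4π × 17 × 0.9045²) = 0.0870 m²/day.

0.0870 m²/day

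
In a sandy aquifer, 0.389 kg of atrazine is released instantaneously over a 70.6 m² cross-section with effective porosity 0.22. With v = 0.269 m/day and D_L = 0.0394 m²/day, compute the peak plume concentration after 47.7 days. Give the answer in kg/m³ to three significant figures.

0.00515 kg/m³

The peak of an instantaneous 1D plume sits at x = vt; there the Gaussian factor is 1 and C_max = M/(n_e·A·√(4πDt)), where n_e·A is the pore area the mass is dissolved in.
√(4πDt) = √(4π × 0.0394 × 47.7) = 4.860 m, so C_max = 0.389/(0.22 × 70.6 × 4.860) = 0.00515 kg/m³.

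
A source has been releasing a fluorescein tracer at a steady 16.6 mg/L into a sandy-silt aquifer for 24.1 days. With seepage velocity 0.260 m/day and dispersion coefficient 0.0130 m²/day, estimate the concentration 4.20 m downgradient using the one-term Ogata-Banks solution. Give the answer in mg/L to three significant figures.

For a continuous step input, C/C₀ ≈ ½·erfc((x−vt)/(2√(Dt))).
vt = 0.260 × 24.1 = 6.266 m and 2√(Dt) = 2√(0.0130 × 24.1) = 1.119 m.
Argument (x−vt)/(2√(Dt)) = (4.20 − 6.266)/1.119 = -1.846; ½·erfc(-1.846) = 0.9955.
C = 16.6 × 0.9955 = 16.5 mg/L.

16.5 mg/L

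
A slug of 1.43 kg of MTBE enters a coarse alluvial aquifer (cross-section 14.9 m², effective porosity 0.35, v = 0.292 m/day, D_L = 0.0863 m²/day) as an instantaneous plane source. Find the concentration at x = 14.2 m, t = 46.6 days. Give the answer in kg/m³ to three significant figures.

0.0377 kg/m³

For an instantaneous plane source, C(x,t) = M/(n_e·A·√(4πDt)) · exp(−(x−vt)²/(4Dt)), with n_e·A the pore (flow) area.
Plume center vt = 0.292 × 46.6 = 13.6072 m, so the well at 14.2 m is 0.5928 m downgradient of the peak.
√(4πDt) = 7.109 m, giving peak height M/(n_e·A·√(4πDt)) = 1.43/(0.35 × 14.9 × 7.109) = 0.03857 kg/m³.
(x−vt)²/(4Dt) = (0.5928)²/(4 × 0.0863 × 46.6) = 0.02185; exp(−0.02185) = 0.9784.
C = 0.03857 × 0.9784 = 0.0377 kg/m³.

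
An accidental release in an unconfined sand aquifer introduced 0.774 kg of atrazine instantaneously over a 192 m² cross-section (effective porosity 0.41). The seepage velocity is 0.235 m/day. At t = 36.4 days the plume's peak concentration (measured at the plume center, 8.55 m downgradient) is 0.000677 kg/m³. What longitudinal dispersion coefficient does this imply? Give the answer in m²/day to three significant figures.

At the plume center C_max = M/(n_e·A·√(4πDt)), so D = M²/(4πt·(n_e·A·C_max)²).
n_e·A·C_max = 0.41 × 192 × 0.000677 = 0.05329 kg/m.
D = 0.774²/(4π × 36.4 × 0.05329²) = 0.461 m²/day.

0.461 m²/day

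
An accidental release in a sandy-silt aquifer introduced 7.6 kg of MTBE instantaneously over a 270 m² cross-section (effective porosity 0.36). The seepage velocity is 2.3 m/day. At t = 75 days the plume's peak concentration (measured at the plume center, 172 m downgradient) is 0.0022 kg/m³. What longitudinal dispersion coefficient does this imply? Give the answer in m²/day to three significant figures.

At the plume center C_max = M/(n_e·A·√(4πDt)), so D = M²/(4πt·(n_e·A·C_max)²).
n_e·A·C_max = 0.36 × 270 × 0.0022 = 0.2138 kg/m.
D = 7.6²/(4π × 75 × 0.2138²) = 1.34 m²/day.

1.34 m²/day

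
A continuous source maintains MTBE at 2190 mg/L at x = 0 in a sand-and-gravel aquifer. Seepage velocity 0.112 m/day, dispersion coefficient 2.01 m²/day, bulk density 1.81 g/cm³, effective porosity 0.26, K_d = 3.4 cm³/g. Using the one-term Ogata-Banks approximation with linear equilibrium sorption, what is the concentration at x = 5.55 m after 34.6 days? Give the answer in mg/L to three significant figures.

Retardation factor R = 1 + ρ_b·K_d/n = 1 + 1.81 × 3.4/0.26 = 24.67.
Sorption retards both mechanisms: v_R = v/R = 0.004540 m/day, D_R = D/R = 0.08148 m²/day.
v_R·t = 0.004540 × 34.6 = 0.157084 m; 2√(D_R t) = 3.358 m; argument = (5.55 − 0.157084)/3.358 = 1.606.
C = C₀ × ½·erfc(1.606) = 2190 × 0.01157 = 25.3 mg/L.

25.3 mg/L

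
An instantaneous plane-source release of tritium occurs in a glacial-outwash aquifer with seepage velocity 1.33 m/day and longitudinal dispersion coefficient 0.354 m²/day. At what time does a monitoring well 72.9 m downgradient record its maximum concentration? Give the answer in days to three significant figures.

For the 1D instantaneous-source solution, setting ∂C/∂t = 0 at fixed x gives v²t² + 2Dt − x² = 0, so t = (√(D² + v²x²) − D)/v².
√(D² + v²x²) = √(0.354² + 1.33² × 72.9²) = 96.96; v² = 1.7689.
t = (96.96 − 0.354)/1.7689 = 54.6 days (vs. the pure-advection estimate x/v = 54.8 d).

54.6 days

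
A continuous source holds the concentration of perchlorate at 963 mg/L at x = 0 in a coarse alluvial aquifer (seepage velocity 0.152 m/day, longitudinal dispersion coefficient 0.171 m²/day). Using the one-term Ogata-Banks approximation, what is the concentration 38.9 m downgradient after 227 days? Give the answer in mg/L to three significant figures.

297 mg/L

For a continuous step input, C/C₀ ≈ ½·erfc((x−vt)/(2√(Dt))).
vt = 0.152 × 227 = 34.504 m and 2√(Dt) = 2√(0.171 × 227) = 12.46 m.
Argument (x−vt)/(2√(Dt)) = (38.9 − 34.504)/12.46 = 0.3528; ½·erfc(0.3528) = 0.3089.
C = 963 × 0.3089 = 297 mg/L.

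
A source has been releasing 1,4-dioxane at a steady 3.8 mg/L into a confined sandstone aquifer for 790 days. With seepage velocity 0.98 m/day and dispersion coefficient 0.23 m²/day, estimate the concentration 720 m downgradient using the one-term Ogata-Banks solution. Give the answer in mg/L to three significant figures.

3.79 mg/L

For a continuous step input, C/C₀ ≈ ½·erfc((x−vt)/(2√(Dt))).
vt = 0.98 × 790 = 774.2 m and 2√(Dt) = 2√(0.23 × 790) = 26.96 m.
Argument (x−vt)/(2√(Dt)) = (720 − 774.2)/26.96 = -2.010; ½·erfc(-2.010) = 0.9978.
C = 3.8 × 0.9978 = 3.79 mg/L.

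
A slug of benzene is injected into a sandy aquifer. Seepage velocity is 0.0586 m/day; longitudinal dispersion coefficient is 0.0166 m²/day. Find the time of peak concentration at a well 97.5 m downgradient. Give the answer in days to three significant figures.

For the 1D instantaneous-source solution, setting ∂C/∂t = 0 at fixed x gives v²t² + 2Dt − x² = 0, so t = (√(D² + v²x²) − D)/v².
√(D² + v²x²) = √(0.0166² + 0.0586² × 97.5²) = 5.714; v² = 0.00343396.
t = (5.714 − 0.0166)/0.00343396 = 1660 days (vs. the pure-advection estimate x/v = 1660 d).

1660 days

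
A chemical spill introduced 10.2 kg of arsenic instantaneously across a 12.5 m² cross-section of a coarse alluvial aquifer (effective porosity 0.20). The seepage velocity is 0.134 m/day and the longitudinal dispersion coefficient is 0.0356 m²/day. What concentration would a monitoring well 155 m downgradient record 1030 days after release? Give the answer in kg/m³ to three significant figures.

For an instantaneous plane source, C(x,t) = M/(n_e·A·√(4πDt)) · exp(−(x−vt)²/(4Dt)), with n_e·A the pore (flow) area.
Plume center vt = 0.134 × 1030 = 138.02 m, so the well at 155 m is 16.98 m downgradient of the peak.
√(4πDt) = 21.47 m, giving peak height M/(n_e·A·√(4πDt)) = 10.2/(0.20 × 12.5 × 21.47) = 0.1900 kg/m³.
(x−vt)²/(4Dt) = (16.98)²/(4 × 0.0356 × 1030) = 1.966; exp(−1.966) = 0.1400.
C = 0.1900 × 0.1400 = 0.0266 kg/m³.

0.0266 kg/m³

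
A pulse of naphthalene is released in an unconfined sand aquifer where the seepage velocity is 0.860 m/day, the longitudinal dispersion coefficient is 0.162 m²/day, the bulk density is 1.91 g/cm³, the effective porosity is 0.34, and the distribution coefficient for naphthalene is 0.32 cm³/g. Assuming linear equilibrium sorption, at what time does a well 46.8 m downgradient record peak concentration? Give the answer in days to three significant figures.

Retardation factor R = 1 + ρ_b·K_d/n = 1 + 1.91 × 0.32/0.34 = 2.798.
Sorption retards both mechanisms: v_R = v/R = 0.3074 m/day, D_R = D/R = 0.05790 m²/day.
Peak time from v_R²t² + 2D_R t − x² = 0: t = (√(D_R² + v_R²x²) − D_R)/v_R².
√(D_R² + v_R²x²) = √(0.05790² + 0.3074² × 46.8²) = 14.39; v_R² = 0.09449.
t = (14.39 − 0.05790)/0.09449 = 152 days.

152 days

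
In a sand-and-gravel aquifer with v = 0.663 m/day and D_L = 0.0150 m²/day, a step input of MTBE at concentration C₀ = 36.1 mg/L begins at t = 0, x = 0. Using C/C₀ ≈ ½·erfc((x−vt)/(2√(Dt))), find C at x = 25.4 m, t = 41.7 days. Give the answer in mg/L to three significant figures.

For a continuous step input, C/C₀ ≈ ½·erfc((x−vt)/(2√(Dt))).
vt = 0.663 × 41.7 = 27.6471 m and 2√(Dt) = 2√(0.0150 × 41.7) = 1.582 m.
Argument (x−vt)/(2√(Dt)) = (25.4 − 27.6471)/1.582 = -1.420; ½·erfc(-1.420) = 0.9777.
C = 36.1 × 0.9777 = 35.3 mg/L.

35.3 mg/L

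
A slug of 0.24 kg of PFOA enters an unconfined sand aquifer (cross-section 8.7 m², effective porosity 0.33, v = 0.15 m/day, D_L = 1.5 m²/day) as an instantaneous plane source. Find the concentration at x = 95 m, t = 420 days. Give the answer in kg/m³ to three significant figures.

For an instantaneous plane source, C(x,t) = M/(n_e·A·√(4πDt)) · exp(−(x−vt)²/(4Dt)), with n_e·A the pore (flow) area.
Plume center vt = 0.15 × 420 = 63 m, so the well at 95 m is 32 m downgradient of the peak.
√(4πDt) = 88.98 m, giving peak height M/(n_e·A·√(4πDt)) = 0.24/(0.33 × 8.7 × 88.98) = 0.0009395 kg/m³.
(x−vt)²/(4Dt) = (32)²/(4 × 1.5 × 420) = 0.4063; exp(−0.4063) = 0.6661.
C = 0.0009395 × 0.6661 = 0.000626 kg/m³.

0.000626 kg/m³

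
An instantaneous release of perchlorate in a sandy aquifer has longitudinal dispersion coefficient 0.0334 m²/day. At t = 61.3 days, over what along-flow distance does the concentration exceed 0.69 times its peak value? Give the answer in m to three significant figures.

The plume is Gaussian with σ = √(2Dt) = √(2 × 0.0334 × 61.3) = 2.024 m.
C/C_peak = exp(−Δx²/(2σ²)) = 0.69 ⇒ Δx = σ·√(−2 ln 0.69) = 2.024 × 0.8615 = 1.744 m.
Width = 2Δx = 3.49 m.

3.49 m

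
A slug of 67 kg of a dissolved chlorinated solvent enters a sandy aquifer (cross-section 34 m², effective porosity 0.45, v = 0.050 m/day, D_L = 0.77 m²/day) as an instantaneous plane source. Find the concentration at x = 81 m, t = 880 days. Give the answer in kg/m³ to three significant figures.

For an instantaneous plane source, C(x,t) = M/(n_e·A·√(4πDt)) · exp(−(x−vt)²/(4Dt)), with n_e·A the pore (flow) area.
Plume center vt = 0.050 × 880 = 44 m, so the well at 81 m is 37 m downgradient of the peak.
√(4πDt) = 92.28 m, giving peak height M/(n_e·A·√(4πDt)) = 67/(0.45 × 34 × 92.28) = 0.04745 kg/m³.
(x−vt)²/(4Dt) = (37)²/(4 × 0.77 × 880) = 0.5051; exp(−0.5051) = 0.6034.
C = 0.04745 × 0.6034 = 0.0286 kg/m³.

0.0286 kg/m³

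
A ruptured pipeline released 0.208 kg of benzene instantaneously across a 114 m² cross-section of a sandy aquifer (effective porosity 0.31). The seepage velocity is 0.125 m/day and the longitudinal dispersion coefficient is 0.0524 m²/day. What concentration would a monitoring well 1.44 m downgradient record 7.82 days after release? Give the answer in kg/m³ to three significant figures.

0.00228 kg/m³

For an instantaneous plane source, C(x,t) = M/(n_e·A·√(4πDt)) · exp(−(x−vt)²/(4Dt)), with n_e·A the pore (flow) area.
Plume center vt = 0.125 × 7.82 = 0.9775 m, so the well at 1.44 m is 0.4625 m downgradient of the peak.
√(4πDt) = 2.269 m, giving peak height M/(n_e·A·√(4πDt)) = 0.208/(0.31 × 114 × 2.269) = 0.002594 kg/m³.
(x−vt)²/(4Dt) = (0.4625)²/(4 × 0.0524 × 7.82) = 0.1305; exp(−0.1305) = 0.8777.
C = 0.002594 × 0.8777 = 0.00228 kg/m³.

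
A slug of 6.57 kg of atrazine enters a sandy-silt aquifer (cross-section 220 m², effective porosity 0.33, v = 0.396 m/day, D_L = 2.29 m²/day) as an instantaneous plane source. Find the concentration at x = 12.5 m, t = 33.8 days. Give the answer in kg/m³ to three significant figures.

For an instantaneous plane source, C(x,t) = M/(n_e·A·√(4πDt)) · exp(−(x−vt)²/(4Dt)), with n_e·A the pore (flow) area.
Plume center vt = 0.396 × 33.8 = 13.3848 m, so the well at 12.5 m is 0.8848 m upgradient of the peak.
√(4πDt) = 31.19 m, giving peak height M/(n_e·A·√(4πDt)) = 6.57/(0.33 × 220 × 31.19) = 0.002901 kg/m³.
(x−vt)²/(4Dt) = (-0.8848)²/(4 × 2.29 × 33.8) = 0.002529; exp(−0.002529) = 0.9975.
C = 0.002901 × 0.9975 = 0.00289 kg/m³.

0.00289 kg/m³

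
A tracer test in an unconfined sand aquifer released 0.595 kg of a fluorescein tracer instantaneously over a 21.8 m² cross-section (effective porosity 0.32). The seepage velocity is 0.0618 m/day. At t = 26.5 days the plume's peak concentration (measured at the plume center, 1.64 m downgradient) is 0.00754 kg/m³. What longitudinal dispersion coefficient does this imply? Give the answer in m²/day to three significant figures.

At the plume center C_max = M/(n_e·A·√(4πDt)), so D = M²/(4πt·(n_e·A·C_max)²).
n_e·A·C_max = 0.32 × 21.8 × 0.00754 = 0.05260 kg/m.
D = 0.595²/(4π × 26.5 × 0.05260²) = 0.384 m²/day.

0.384 m²/day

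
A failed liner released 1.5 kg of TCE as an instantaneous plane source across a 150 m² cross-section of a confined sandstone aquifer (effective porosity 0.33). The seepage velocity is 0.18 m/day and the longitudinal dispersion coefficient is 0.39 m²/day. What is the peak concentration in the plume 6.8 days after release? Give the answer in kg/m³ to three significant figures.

The peak of an instantaneous 1D plume sits at x = vt; there the Gaussian factor is 1 and C_max = M/(n_e·A·√(4πDt)), where n_e·A is the pore area the mass is dissolved in.
√(4πDt) = √(4π × 0.39 × 6.8) = 5.773 m, so C_max = 1.5/(0.33 × 150 × 5.773) = 0.00525 kg/m³.

0.00525 kg/m³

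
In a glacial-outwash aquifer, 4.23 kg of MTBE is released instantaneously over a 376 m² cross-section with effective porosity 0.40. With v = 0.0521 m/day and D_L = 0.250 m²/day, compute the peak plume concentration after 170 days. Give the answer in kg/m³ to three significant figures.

The peak of an instantaneous 1D plume sits at x = vt; there the Gaussian factor is 1 and C_max = M/(n_e·A·√(4πDt)), where n_e·A is the pore area the mass is dissolved in.
√(4πDt) = √(4π × 0.250 × 170) = 23.11 m, so C_max = 4.23/(0.40 × 376 × 23.11) = 0.00122 kg/m³.

0.00122 kg/m³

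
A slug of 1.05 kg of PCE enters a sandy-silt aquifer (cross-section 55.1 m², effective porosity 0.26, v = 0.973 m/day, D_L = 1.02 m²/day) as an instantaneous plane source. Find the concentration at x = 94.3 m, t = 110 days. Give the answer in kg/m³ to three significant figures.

For an instantaneous plane source, C(x,t) = M/(n_e·A·√(4πDt)) · exp(−(x−vt)²/(4Dt)), with n_e·A the pore (flow) area.
Plume center vt = 0.973 × 110 = 107.03 m, so the well at 94.3 m is 12.73 m upgradient of the peak.
√(4πDt) = 37.55 m, giving peak height M/(n_e·A·√(4πDt)) = 1.05/(0.26 × 55.1 × 37.55) = 0.001952 kg/m³.
(x−vt)²/(4Dt) = (-12.73)²/(4 × 1.02 × 110) = 0.3611; exp(−0.3611) = 0.6969.
C = 0.001952 × 0.6969 = 0.00136 kg/m³.

0.00136 kg/m³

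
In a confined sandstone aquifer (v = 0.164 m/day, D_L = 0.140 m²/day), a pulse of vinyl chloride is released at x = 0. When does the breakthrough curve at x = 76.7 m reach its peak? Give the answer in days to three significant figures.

463 days

For the 1D instantaneous-source solution, setting ∂C/∂t = 0 at fixed x gives v²t² + 2Dt − x² = 0, so t = (√(D² + v²x²) − D)/v².
√(D² + v²x²) = √(0.140² + 0.164² × 76.7²) = 12.58; v² = 0.026896.
t = (12.58 − 0.140)/0.026896 = 463 days (vs. the pure-advection estimate x/v = 468 d).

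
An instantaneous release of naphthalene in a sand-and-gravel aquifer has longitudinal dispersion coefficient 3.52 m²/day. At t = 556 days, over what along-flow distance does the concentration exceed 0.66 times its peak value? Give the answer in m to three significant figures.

114 m

The plume is Gaussian with σ = √(2Dt) = √(2 × 3.52 × 556) = 62.56 m.
C/C_peak = exp(−Δx²/(2σ²)) = 0.66 ⇒ Δx = σ·√(−2 ln 0.66) = 62.56 × 0.9116 = 57.03 m.
Width = 2Δx = 114 m.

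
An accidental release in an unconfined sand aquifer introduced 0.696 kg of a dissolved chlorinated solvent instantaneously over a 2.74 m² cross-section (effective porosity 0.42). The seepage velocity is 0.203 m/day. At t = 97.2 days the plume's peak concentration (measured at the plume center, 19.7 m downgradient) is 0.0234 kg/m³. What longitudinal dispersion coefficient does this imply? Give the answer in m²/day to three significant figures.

0.547 m²/day

At the plume center C_max = M/(n_e·A·√(4πDt)), so D = M²/(4πt·(n_e·A·C_max)²).
n_e·A·C_max = 0.42 × 2.74 × 0.0234 = 0.02693 kg/m.
D = 0.696²/(4π × 97.2 × 0.02693²) = 0.547 m²/day.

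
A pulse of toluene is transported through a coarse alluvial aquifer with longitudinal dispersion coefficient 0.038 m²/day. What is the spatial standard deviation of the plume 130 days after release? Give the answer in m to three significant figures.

Dispersive spreading gives a Gaussian with σ² = 2Dt; advection only shifts the center.
σ = √(2 × 0.038 × 130) = 3.14 m.

3.14 m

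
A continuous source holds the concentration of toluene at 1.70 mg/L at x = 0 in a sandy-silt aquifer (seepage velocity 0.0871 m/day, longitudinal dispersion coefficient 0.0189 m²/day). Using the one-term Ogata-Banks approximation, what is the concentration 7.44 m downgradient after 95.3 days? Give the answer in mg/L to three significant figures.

For a continuous step input, C/C₀ ≈ ½·erfc((x−vt)/(2√(Dt))).
vt = 0.0871 × 95.3 = 8.30063 m and 2√(Dt) = 2√(0.0189 × 95.3) = 2.684 m.
Argument (x−vt)/(2√(Dt)) = (7.44 − 8.30063)/2.684 = -0.3207; ½·erfc(-0.3207) = 0.6749.
C = 1.70 × 0.6749 = 1.15 mg/L.

1.15 mg/L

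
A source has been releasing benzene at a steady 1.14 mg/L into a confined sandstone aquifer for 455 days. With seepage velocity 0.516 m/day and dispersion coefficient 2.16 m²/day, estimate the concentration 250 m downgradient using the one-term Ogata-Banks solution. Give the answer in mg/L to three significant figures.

For a continuous step input, C/C₀ ≈ ½·erfc((x−vt)/(2√(Dt))).
vt = 0.516 × 455 = 234.78 m and 2√(Dt) = 2√(2.16 × 455) = 62.70 m.
Argument (x−vt)/(2√(Dt)) = (250 − 234.78)/62.70 = 0.2427; ½·erfc(0.2427) = 0.3657.
C = 1.14 × 0.3657 = 0.417 mg/L.

0.417 mg/L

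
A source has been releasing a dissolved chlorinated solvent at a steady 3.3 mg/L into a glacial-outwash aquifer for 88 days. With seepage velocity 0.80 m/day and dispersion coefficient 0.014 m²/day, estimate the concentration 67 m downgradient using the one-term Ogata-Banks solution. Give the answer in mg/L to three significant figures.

3.25 mg/L

For a continuous step input, C/C₀ ≈ ½·erfc((x−vt)/(2√(Dt))).
vt = 0.80 × 88 = 70.4 m and 2√(Dt) = 2√(0.014 × 88) = 2.220 m.
Argument (x−vt)/(2√(Dt)) = (67 − 70.4)/2.220 = -1.532; ½·erfc(-1.532) = 0.9849.
C = 3.3 × 0.9849 = 3.25 mg/L.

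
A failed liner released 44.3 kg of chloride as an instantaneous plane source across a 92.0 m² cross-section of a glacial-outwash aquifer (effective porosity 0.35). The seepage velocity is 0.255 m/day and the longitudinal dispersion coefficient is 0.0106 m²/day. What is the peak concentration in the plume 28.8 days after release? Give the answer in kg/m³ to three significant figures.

The peak of an instantaneous 1D plume sits at x = vt; there the Gaussian factor is 1 and C_max = M/(n_e·A·√(4πDt)), where n_e·A is the pore area the mass is dissolved in.
√(4πDt) = √(4π × 0.0106 × 28.8) = 1.959 m, so C_max = 44.3/(0.35 × 92.0 × 1.959) = 0.702 kg/m³.

0.702 kg/m³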